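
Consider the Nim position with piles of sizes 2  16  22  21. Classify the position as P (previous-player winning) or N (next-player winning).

N-position

Compute the nim-sum pairwise:
2 XOR 16 = 18
18 XOR 22 = 4
4 XOR 21 = 17
The nim-sum is 17 ≠ 0, so this is an N-position: the player to move can win.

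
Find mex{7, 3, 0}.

1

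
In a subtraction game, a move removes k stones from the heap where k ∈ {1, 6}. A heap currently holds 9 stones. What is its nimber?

Grundy values for subtraction set {1, 6}:
g(0) = mex{} = 0
g(1) = mex{0} = 1
g(2) = mex{1} = 0
g(3) = mex{0} = 1
g(4) = mex{1} = 0
g(5) = mex{0} = 1
g(6) = mex{0,1} = 2
g(7) = mex{1,2} = 0
g(8) = mex{0} = 1
g(9) = mex{1} = 0
So g(9) = 0.

0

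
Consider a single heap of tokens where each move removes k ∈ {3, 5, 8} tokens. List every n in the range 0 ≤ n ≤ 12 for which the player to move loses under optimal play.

Grundy values for subtraction set {3, 5, 8}:
k:     0  1  2  3  4  5  6  7  8  9 10 11 12
g(k):  0  0  0  1  1  1  2  2  2  3  3  0  0
The P-positions (g = 0) in 0..12 are 0, 1, 2, 11, 12.

0, 1, 2, 11, 12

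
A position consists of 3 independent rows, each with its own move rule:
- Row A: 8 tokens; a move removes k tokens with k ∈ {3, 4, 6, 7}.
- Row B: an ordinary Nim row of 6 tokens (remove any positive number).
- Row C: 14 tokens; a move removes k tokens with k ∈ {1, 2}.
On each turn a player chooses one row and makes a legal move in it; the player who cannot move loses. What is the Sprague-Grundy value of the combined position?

6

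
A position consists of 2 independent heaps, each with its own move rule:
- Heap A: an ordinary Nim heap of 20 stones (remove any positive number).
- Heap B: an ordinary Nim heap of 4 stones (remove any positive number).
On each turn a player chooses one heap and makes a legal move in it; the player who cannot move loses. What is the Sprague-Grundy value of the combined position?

16

Heap A is a plain Nim heap of size 20, so its Grundy value is 20.
Heap B is a plain Nim heap of size 4, so its Grundy value is 4.
The value of a disjunctive sum is the nim-sum of the parts.
Combined value = 20 XOR 4 = 16.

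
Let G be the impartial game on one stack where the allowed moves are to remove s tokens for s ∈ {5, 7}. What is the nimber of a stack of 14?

0

Build the Grundy sequence with g(k) = mex{g(k−s) : s ∈ {5, 7}, s ≤ k}:
g(0) = mex{} = 0
g(1) = mex{} = 0
g(2) = mex{} = 0
g(3) = mex{} = 0
g(4) = mex{} = 0
g(5) = mex{0} = 1
g(6) = mex{0} = 1
g(7) = mex{0} = 1
g(8) = mex{0} = 1
g(9) = mex{0} = 1
g(10) = mex{0,1} = 2
g(11) = mex{0,1} = 2
g(12) = mex{1} = 0
g(13) = mex{1} = 0
g(14) = mex{1} = 0
So g(14) = 0.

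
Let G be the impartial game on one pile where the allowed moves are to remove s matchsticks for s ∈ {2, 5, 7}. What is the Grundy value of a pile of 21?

2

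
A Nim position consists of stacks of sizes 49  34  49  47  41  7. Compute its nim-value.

35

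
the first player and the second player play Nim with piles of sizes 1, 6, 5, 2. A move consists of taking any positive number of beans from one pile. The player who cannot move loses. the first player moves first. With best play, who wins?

the second player wins

Compute the nim-sum pairwise:
1 XOR 6 = 7
7 XOR 5 = 2
2 XOR 2 = 0
The nim-sum is 0, so this is a P-position: the player to move is in a losing position under optimal play; the first player is about to move from it and so loses — the second player wins.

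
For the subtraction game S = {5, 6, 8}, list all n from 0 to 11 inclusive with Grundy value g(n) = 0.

Grundy values for subtraction set {5, 6, 8}:
g(0) = mex{} = 0
g(1) = mex{} = 0
g(2) = mex{} = 0
g(3) = mex{} = 0
g(4) = mex{} = 0
g(5) = mex{0} = 1
g(6) = mex{0} = 1
g(7) = mex{0} = 1
g(8) = mex{0} = 1
g(9) = mex{0} = 1
g(10) = mex{0,1} = 2
g(11) = mex{0,1} = 2
The P-positions (g = 0) in 0..11 are 0, 1, 2, 3, 4.

0, 1, 2, 3, 4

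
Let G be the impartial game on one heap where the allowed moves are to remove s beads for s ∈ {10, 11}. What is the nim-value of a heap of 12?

1

Compute g(0), g(1), … for moves {10, 11}:
g(0) = mex{} = 0
g(1) = mex{} = 0
g(2) = mex{} = 0
g(3) = mex{} = 0
g(4) = mex{} = 0
g(5) = mex{} = 0
g(6) = mex{} = 0
g(7) = mex{} = 0
g(8) = mex{} = 0
g(9) = mex{} = 0
g(10) = mex{0} = 1
g(11) = mex{0} = 1
g(12) = mex{0} = 1
So g(12) = 1.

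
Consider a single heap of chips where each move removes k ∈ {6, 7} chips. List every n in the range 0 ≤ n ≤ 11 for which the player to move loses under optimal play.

0, 1, 2, 3, 4, 5

Compute g(0), g(1), … for moves {6, 7}:
g(0) = mex{} = 0
g(1) = mex{} = 0
g(2) = mex{} = 0
g(3) = mex{} = 0
g(4) = mex{} = 0
g(5) = mex{} = 0
g(6) = mex{0} = 1
g(7) = mex{0} = 1
g(8) = mex{0} = 1
g(9) = mex{0} = 1
g(10) = mex{0} = 1
g(11) = mex{0} = 1
The P-positions (g = 0) in 0..11 are 0, 1, 2, 3, 4, 5.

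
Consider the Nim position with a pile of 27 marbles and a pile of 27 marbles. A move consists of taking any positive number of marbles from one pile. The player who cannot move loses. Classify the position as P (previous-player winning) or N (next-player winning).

Nim-sum: 27 ⊕ 27 = 0.
The nim-sum is 0, so this is a P-position: the player to move is in a losing position under optimal play.

P-position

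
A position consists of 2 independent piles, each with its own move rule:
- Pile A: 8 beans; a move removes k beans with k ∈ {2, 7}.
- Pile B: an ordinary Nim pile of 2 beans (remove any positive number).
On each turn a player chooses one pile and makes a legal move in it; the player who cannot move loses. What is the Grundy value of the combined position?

0

Grundy values for pile A (subtraction set {2, 7}):
k:     0  1  2  3  4  5  6  7  8
g(k):  0  0  1  1  0  0  1  1  2
So g(8) = 2.
Pile B is a plain Nim pile of size 2, so its Grundy value is 2.
By the Sprague-Grundy theorem, the Grundy value of a sum of independent games is the XOR of the component values.
Combined value = 2 ⊕ 2 = 0.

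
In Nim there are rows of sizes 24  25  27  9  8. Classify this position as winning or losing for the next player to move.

Winning position

Compute the nim-sum pairwise:
24 ⊕ 25 = 1
1 ⊕ 27 = 26
26 ⊕ 9 = 19
19 ⊕ 8 = 27
The nim-sum is 27 ≠ 0, so this is an N-position: the player to move can win.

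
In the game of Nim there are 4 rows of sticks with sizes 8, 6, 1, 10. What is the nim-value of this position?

Nim-sum: 8 XOR 6 XOR 1 XOR 10 = 5.

5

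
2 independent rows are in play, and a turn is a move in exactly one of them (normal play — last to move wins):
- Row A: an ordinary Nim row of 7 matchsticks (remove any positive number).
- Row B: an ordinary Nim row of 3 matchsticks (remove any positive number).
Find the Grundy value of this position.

Row A is a plain Nim row of size 7, so its Grundy value is 7.
Row B is a plain Nim row of size 3, so its Grundy value is 3.
By the Sprague-Grundy theorem, the Grundy value of a sum of independent games is the XOR of the component values.
Combined value = 7 ⊕ 3 = 4.

4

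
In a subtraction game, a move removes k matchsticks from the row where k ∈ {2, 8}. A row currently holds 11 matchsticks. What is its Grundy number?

Compute g(0), g(1), … for moves {2, 8}:
k:     0  1  2  3  4  5  6  7  8  9 10 11
g(k):  0  0  1  1  0  0  1  1  2  2  0  0
So g(11) = 0.

0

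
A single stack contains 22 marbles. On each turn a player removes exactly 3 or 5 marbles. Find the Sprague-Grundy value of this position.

2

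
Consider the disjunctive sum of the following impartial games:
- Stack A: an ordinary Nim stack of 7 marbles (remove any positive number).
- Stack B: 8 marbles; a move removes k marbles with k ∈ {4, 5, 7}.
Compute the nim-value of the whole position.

Stack A is a plain Nim stack of size 7, so its Grundy value is 7.
Build the Grundy sequence for stack B with g(k) = mex{g(k−s) : s ∈ {4, 5, 7}, s ≤ k}:
g(0) = mex{} = 0
g(1) = mex{} = 0
g(2) = mex{} = 0
g(3) = mex{} = 0
g(4) = mex{0} = 1
g(5) = mex{0} = 1
g(6) = mex{0} = 1
g(7) = mex{0} = 1
g(8) = mex{0,1} = 2
So g(8) = 2.
The value of a disjunctive sum is the nim-sum of the parts.
Combined value = 7 ⊕ 2 = 5.

5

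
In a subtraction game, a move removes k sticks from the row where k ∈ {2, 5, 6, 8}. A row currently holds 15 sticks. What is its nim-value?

Build the Grundy sequence with g(k) = mex{g(k−s) : s ∈ {2, 5, 6, 8}, s ≤ k}:
k:     0  1  2  3  4  5  6  7  8  9 10 11 12 13 14 15
g(k):  0  0  1  1  0  2  1  3  2  2  3  0  2  1  0  0
So g(15) = 0.

0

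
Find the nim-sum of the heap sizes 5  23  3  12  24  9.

12

Nim-sum: 5 XOR 23 XOR 3 XOR 12 XOR 24 XOR 9 = 12.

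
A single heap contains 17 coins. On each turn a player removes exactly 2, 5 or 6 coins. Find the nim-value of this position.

1

Grundy values for subtraction set {2, 5, 6}:
k:     0  1  2  3  4  5  6  7  8  9 10 11 12 13 14 15 16 17
g(k):  0  0  1  1  0  2  1  3  0  2  1  0  0  1  1  0  2  1
So g(17) = 1.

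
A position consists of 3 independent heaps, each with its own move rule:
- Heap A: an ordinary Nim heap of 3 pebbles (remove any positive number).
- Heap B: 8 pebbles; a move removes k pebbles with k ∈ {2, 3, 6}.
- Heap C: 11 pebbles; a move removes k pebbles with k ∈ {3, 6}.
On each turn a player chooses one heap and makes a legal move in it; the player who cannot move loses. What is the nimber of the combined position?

Heap A is a plain Nim heap of size 3, so its Grundy value is 3.
Grundy values for heap B (subtraction set {2, 3, 6}):
k:     0  1  2  3  4  5  6  7  8
g(k):  0  0  1  1  2  0  3  1  2
So g(8) = 2.
For heap C, compute g(0), g(1), … with moves {3, 6}:
g(0) = mex{} = 0
g(1) = mex{} = 0
g(2) = mex{} = 0
g(3) = mex{0} = 1
g(4) = mex{0} = 1
g(5) = mex{0} = 1
g(6) = mex{0,1} = 2
g(7) = mex{0,1} = 2
g(8) = mex{0,1} = 2
g(9) = mex{1,2} = 0
g(10) = mex{1,2} = 0
g(11) = mex{1,2} = 0
So g(11) = 0.
By the Sprague-Grundy theorem, the Grundy value of a sum of independent games is the XOR of the component values.
Combined value = 3 ⊕ 2 ⊕ 0 = 1.

1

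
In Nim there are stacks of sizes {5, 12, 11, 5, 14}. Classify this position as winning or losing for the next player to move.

Winning position

Compute the nim-sum pairwise:
5 ⊕ 12 = 9
9 ⊕ 11 = 2
2 ⊕ 5 = 7
7 ⊕ 14 = 9
The nim-sum is 9 ≠ 0, so this is an N-position: the player to move can win.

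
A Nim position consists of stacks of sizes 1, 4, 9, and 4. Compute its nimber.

Nim-sum: 1 ^ 4 ^ 9 ^ 4 = 8.

8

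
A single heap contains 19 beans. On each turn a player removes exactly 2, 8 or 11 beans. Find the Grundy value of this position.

Build the Grundy sequence with g(k) = mex{g(k−s) : s ∈ {2, 8, 11}, s ≤ k}:
k:     0  1  2  3  4  5  6  7  8  9 10 11 12 13 14 15 16 17 18 19
g(k):  0  0  1  1  0  0  1  1  2  2  0  3  1  2  0  3  1  0  2  1
So g(19) = 1.

1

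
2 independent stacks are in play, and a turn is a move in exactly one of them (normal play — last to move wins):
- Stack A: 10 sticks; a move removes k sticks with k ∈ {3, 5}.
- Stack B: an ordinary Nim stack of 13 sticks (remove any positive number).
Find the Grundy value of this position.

13

Grundy values for stack A (subtraction set {3, 5}):
g(0) = mex{} = 0
g(1) = mex{} = 0
g(2) = mex{} = 0
g(3) = mex{0} = 1
g(4) = mex{0} = 1
g(5) = mex{0} = 1
g(6) = mex{0,1} = 2
g(7) = mex{0,1} = 2
g(8) = mex{1} = 0
g(9) = mex{1,2} = 0
g(10) = mex{1,2} = 0
So g(10) = 0.
Stack B is a plain Nim stack of size 13, so its Grundy value is 13.
By the Sprague-Grundy theorem, the Grundy value of a sum of independent games is the XOR of the component values.
Combined value = 0 ⊕ 13 = 13.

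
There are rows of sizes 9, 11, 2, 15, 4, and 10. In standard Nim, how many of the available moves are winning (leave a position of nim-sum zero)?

Nim-sum: 9 ^ 11 ^ 2 ^ 15 ^ 4 ^ 10 = 1.
The overall nim-sum is X = 1. A row of size p has a winning move iff p XOR X < p (reduce it to p XOR X).
  9: 9 XOR 1 = 8 < 9 — winning move (to 8).
  11: 11 XOR 1 = 10 < 11 — winning move (to 10).
  2: 2 XOR 1 = 3 ≥ 2 — no move.
  15: 15 XOR 1 = 14 < 15 — winning move (to 14).
  4: 4 XOR 1 = 5 ≥ 4 — no move.
  10: 10 XOR 1 = 11 ≥ 10 — no move.
That gives 3 winning moves.

3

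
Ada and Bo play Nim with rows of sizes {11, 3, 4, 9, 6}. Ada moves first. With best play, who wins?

Ada wins

Compute the nim-sum pairwise:
11 ^ 3 = 8
8 ^ 4 = 12
12 ^ 9 = 5
5 ^ 6 = 3
The nim-sum is 3 ≠ 0, so this is an N-position: the player to move can win; Ada has a winning move.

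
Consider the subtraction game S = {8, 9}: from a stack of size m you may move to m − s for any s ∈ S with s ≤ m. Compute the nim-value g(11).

1

Build the Grundy sequence with g(k) = mex{g(k−s) : s ∈ {8, 9}, s ≤ k}:
g(0) = mex{} = 0
g(1) = mex{} = 0
g(2) = mex{} = 0
g(3) = mex{} = 0
g(4) = mex{} = 0
g(5) = mex{} = 0
g(6) = mex{} = 0
g(7) = mex{} = 0
g(8) = mex{0} = 1
g(9) = mex{0} = 1
g(10) = mex{0} = 1
g(11) = mex{0} = 1
So g(11) = 1.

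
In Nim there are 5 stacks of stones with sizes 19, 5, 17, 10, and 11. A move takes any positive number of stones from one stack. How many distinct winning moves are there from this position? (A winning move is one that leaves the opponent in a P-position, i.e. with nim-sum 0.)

Bitwise XOR of the heap sizes:
  10011  (19)
  00101  (5)
  10001  (17)
  01010  (10)
  01011  (11)
  -----
  00110  (6)
The overall nim-sum is X = 6. A stack of size p has a winning move iff p XOR X < p (reduce it to p XOR X).
  19: 19 XOR 6 = 21 ≥ 19 — no move.
  5: 5 XOR 6 = 3 < 5 — winning move (to 3).
  17: 17 XOR 6 = 23 ≥ 17 — no move.
  10: 10 XOR 6 = 12 ≥ 10 — no move.
  11: 11 XOR 6 = 13 ≥ 11 — no move.
That gives 1 winning move.

1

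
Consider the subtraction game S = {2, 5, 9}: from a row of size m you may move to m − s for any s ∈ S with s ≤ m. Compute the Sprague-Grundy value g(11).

Build the Grundy sequence with g(k) = mex{g(k−s) : s ∈ {2, 5, 9}, s ≤ k}:
g(0) = mex{} = 0
g(1) = mex{} = 0
g(2) = mex{0} = 1
g(3) = mex{0} = 1
g(4) = mex{1} = 0
g(5) = mex{0,1} = 2
g(6) = mex{0} = 1
g(7) = mex{1,2} = 0
g(8) = mex{1} = 0
g(9) = mex{0} = 1
g(10) = mex{0,2} = 1
g(11) = mex{1} = 0
So g(11) = 0.

0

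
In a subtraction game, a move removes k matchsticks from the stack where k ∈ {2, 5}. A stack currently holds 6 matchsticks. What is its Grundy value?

1

Build the Grundy sequence with g(k) = mex{g(k−s) : s ∈ {2, 5}, s ≤ k}:
k:     0  1  2  3  4  5  6
g(k):  0  0  1  1  0  2  1
So g(6) = 1.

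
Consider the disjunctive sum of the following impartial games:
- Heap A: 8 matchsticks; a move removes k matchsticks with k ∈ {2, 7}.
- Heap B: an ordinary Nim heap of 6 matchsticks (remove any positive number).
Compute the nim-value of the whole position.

For heap A, compute g(0), g(1), … with moves {2, 7}:
g(0) = mex{} = 0
g(1) = mex{} = 0
g(2) = mex{0} = 1
g(3) = mex{0} = 1
g(4) = mex{1} = 0
g(5) = mex{1} = 0
g(6) = mex{0} = 1
g(7) = mex{0} = 1
g(8) = mex{0,1} = 2
So g(8) = 2.
Heap B is a plain Nim heap of size 6, so its Grundy value is 6.
The value of a disjunctive sum is the nim-sum of the parts.
Combined value = 2 XOR 6 = 4.

4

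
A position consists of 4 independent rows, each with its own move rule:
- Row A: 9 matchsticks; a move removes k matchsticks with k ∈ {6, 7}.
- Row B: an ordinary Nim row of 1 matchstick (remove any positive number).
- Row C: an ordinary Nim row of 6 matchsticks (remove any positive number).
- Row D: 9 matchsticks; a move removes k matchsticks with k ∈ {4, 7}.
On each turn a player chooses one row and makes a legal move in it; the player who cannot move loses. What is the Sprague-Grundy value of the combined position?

For row A, compute g(0), g(1), … with moves {6, 7}:
g(0) = mex{} = 0
g(1) = mex{} = 0
g(2) = mex{} = 0
g(3) = mex{} = 0
g(4) = mex{} = 0
g(5) = mex{} = 0
g(6) = mex{0} = 1
g(7) = mex{0} = 1
g(8) = mex{0} = 1
g(9) = mex{0} = 1
So g(9) = 1.
Row B is a plain Nim row of size 1, so its Grundy value is 1.
Row C is a plain Nim row of size 6, so its Grundy value is 6.
For row D, compute g(0), g(1), … with moves {4, 7}:
k:     0  1  2  3  4  5  6  7  8  9
g(k):  0  0  0  0  1  1  1  1  2  2
So g(9) = 2.
The value of a disjunctive sum is the nim-sum of the parts.
Combined value = 1 XOR 1 XOR 6 XOR 2 = 4.

4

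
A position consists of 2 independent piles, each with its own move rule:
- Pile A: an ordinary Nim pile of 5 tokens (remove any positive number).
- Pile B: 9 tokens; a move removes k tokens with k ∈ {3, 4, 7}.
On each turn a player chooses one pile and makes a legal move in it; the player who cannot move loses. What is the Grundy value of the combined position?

6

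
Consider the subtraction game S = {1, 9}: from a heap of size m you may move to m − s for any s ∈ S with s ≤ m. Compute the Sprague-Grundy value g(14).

Compute g(0), g(1), … for moves {1, 9}:
k:     0  1  2  3  4  5  6  7  8  9 10 11 12 13 14
g(k):  0  1  0  1  0  1  0  1  0  1  0  1  0  1  0
So g(14) = 0.

0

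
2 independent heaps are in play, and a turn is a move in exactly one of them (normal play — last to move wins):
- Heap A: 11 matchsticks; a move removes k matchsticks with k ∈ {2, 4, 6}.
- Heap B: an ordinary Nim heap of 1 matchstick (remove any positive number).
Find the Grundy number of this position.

0

Grundy values for heap A (subtraction set {2, 4, 6}):
k:     0  1  2  3  4  5  6  7  8  9 10 11
g(k):  0  0  1  1  2  2  3  3  0  0  1  1
So g(11) = 1.
Heap B is a plain Nim heap of size 1, so its Grundy value is 1.
The value of a disjunctive sum is the nim-sum of the parts.
Combined value = 1 XOR 1 = 0.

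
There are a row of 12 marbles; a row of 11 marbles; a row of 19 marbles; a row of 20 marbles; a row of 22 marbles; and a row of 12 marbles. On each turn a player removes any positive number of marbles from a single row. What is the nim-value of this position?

26

Compute the nim-sum pairwise:
12 ^ 11 = 7
7 ^ 19 = 20
20 ^ 20 = 0
0 ^ 22 = 22
22 ^ 12 = 26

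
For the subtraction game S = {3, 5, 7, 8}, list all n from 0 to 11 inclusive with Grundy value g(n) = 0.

0, 1, 2, 11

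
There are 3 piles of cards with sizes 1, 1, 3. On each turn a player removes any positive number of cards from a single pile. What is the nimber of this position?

3

Compute the nim-sum pairwise:
1 XOR 1 = 0
0 XOR 3 = 3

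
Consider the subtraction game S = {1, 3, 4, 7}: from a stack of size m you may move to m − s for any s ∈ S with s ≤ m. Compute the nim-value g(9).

Compute g(0), g(1), … for moves {1, 3, 4, 7}:
g(0) = mex{} = 0
g(1) = mex{0} = 1
g(2) = mex{1} = 0
g(3) = mex{0} = 1
g(4) = mex{0,1} = 2
g(5) = mex{0,1,2} = 3
g(6) = mex{0,1,3} = 2
g(7) = mex{0,1,2} = 3
g(8) = mex{1,2,3} = 0
g(9) = mex{0,2,3} = 1
So g(9) = 1.

1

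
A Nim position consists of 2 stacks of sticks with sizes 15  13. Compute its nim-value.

Nim-sum: 15 XOR 13 = 2.

2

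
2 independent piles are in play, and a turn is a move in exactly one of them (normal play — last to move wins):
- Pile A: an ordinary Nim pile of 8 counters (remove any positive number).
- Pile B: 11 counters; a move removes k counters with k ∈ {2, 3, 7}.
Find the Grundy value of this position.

Pile A is a plain Nim pile of size 8, so its Grundy value is 8.
Build the Grundy sequence for pile B with g(k) = mex{g(k−s) : s ∈ {2, 3, 7}, s ≤ k}:
k:     0  1  2  3  4  5  6  7  8  9 10 11
g(k):  0  0  1  1  2  0  0  1  1  2  0  0
So g(11) = 0.
By the Sprague-Grundy theorem, the Grundy value of a sum of independent games is the XOR of the component values.
Combined value = 8 ⊕ 0 = 8.

8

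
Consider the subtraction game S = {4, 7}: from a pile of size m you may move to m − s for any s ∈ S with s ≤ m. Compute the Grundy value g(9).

2

Grundy values for subtraction set {4, 7}:
k:     0  1  2  3  4  5  6  7  8  9
g(k):  0  0  0  0  1  1  1  1  2  2
So g(9) = 2.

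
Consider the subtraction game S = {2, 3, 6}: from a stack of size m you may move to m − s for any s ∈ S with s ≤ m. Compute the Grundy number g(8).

2

Compute g(0), g(1), … for moves {2, 3, 6}:
k:     0  1  2  3  4  5  6  7  8
g(k):  0  0  1  1  2  0  3  1  2
So g(8) = 2.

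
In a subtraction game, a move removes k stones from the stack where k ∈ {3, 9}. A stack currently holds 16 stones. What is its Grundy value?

Grundy values for subtraction set {3, 9}:
k:     0  1  2  3  4  5  6  7  8  9 10 11 12 13 14 15 16
g(k):  0  0  0  1  1  1  0  0  0  1  1  1  0  0  0  1  1
So g(16) = 1.

1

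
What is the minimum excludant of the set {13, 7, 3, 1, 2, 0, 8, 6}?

4

The values 0, 1, 2, 3 are all present; 4 is the first non-negative integer missing from the set.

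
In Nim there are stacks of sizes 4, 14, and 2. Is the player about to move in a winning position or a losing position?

Winning position

In binary:
  0100  (4)
  1110  (14)
  0010  (2)
  ----
  1000  (8)
The nim-sum is 8 ≠ 0, so this is an N-position: the player to move can win.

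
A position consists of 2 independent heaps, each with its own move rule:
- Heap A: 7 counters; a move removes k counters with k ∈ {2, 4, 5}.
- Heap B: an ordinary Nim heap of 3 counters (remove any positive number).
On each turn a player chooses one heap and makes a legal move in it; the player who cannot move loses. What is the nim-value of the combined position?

3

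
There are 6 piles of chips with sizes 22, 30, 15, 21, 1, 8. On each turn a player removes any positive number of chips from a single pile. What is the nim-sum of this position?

Write each in binary and XOR column by column:
  10110  (22)
  11110  (30)
  01111  (15)
  10101  (21)
  00001  (1)
  01000  (8)
  -----
  11011  (27)

27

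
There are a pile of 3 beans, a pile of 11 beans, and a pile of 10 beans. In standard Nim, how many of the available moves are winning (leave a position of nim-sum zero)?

3

In binary:
  0011  (3)
  1011  (11)
  1010  (10)
  ----
  0010  (2)
The overall nim-sum is X = 2. A pile of size p has a winning move iff p XOR X < p (reduce it to p XOR X).
  3: 3 XOR 2 = 1 < 3 — winning move (to 1).
  11: 11 XOR 2 = 9 < 11 — winning move (to 9).
  10: 10 XOR 2 = 8 < 10 — winning move (to 8).
That gives 3 winning moves.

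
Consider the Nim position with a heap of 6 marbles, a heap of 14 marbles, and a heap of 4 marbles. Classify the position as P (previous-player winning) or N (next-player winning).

N-position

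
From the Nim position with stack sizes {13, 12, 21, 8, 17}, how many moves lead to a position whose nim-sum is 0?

3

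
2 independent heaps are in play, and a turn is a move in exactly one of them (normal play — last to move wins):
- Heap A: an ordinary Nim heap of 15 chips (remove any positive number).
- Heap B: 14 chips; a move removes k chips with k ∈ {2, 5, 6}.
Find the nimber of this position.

14

Heap A is a plain Nim heap of size 15, so its Grundy value is 15.
For heap B, compute g(0), g(1), … with moves {2, 5, 6}:
k:     0  1  2  3  4  5  6  7  8  9 10 11 12 13 14
g(k):  0  0  1  1  0  2  1  3  0  2  1  0  0  1  1
So g(14) = 1.
The value of a disjunctive sum is the nim-sum of the parts.
Combined value = 15 ⊕ 1 = 14.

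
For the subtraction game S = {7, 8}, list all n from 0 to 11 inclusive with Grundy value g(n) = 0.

0, 1, 2, 3, 4, 5, 6

Compute g(0), g(1), … for moves {7, 8}:
k:     0  1  2  3  4  5  6  7  8  9 10 11
g(k):  0  0  0  0  0  0  0  1  1  1  1  1
The P-positions (g = 0) in 0..11 are 0, 1, 2, 3, 4, 5, 6.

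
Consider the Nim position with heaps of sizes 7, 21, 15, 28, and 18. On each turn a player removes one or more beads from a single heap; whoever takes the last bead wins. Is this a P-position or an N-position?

N-position

Compute the nim-sum pairwise:
7 ⊕ 21 = 18
18 ⊕ 15 = 29
29 ⊕ 28 = 1
1 ⊕ 18 = 19
The nim-sum is 19 ≠ 0, so this is an N-position: the player to move can win.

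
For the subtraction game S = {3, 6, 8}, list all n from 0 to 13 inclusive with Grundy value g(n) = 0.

0, 1, 2, 11, 12, 13

Build the Grundy sequence with g(k) = mex{g(k−s) : s ∈ {3, 6, 8}, s ≤ k}:
g(0) = mex{} = 0
g(1) = mex{} = 0
g(2) = mex{} = 0
g(3) = mex{0} = 1
g(4) = mex{0} = 1
g(5) = mex{0} = 1
g(6) = mex{0,1} = 2
g(7) = mex{0,1} = 2
g(8) = mex{0,1} = 2
g(9) = mex{0,1,2} = 3
g(10) = mex{0,1,2} = 3
g(11) = mex{1,2} = 0
g(12) = mex{1,2,3} = 0
g(13) = mex{1,2,3} = 0
The P-positions (g = 0) in 0..13 are 0, 1, 2, 11, 12, 13.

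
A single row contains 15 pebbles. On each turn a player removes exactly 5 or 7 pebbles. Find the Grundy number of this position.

0

Grundy values for subtraction set {5, 7}:
k:     0  1  2  3  4  5  6  7  8  9 10 11 12 13 14 15
g(k):  0  0  0  0  0  1  1  1  1  1  2  2  0  0  0  0
So g(15) = 0.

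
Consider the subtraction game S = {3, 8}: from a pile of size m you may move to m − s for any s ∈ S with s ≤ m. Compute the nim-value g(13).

0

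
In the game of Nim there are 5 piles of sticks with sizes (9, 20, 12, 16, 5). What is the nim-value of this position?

Compute the nim-sum pairwise:
9 ⊕ 20 = 29
29 ⊕ 12 = 17
17 ⊕ 16 = 1
1 ⊕ 5 = 4

4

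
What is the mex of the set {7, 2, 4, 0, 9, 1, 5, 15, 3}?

The values 0, 1, 2, 3, 4, 5 are all present; 6 is the first non-negative integer missing from the set.

6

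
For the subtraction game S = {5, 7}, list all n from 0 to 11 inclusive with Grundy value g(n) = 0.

0, 1, 2, 3, 4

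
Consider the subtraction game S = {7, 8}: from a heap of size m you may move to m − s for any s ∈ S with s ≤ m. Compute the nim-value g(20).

0

Compute g(0), g(1), … for moves {7, 8}:
k:     0  1  2  3  4  5  6  7  8  9 10 11 12 13 14 15 16 17 18 19 20
g(k):  0  0  0  0  0  0  0  1  1  1  1  1  1  1  2  0  0  0  0  0  0
So g(20) = 0.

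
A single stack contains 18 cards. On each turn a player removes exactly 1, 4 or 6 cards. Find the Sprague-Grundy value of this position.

Grundy values for subtraction set {1, 4, 6}:
k:     0  1  2  3  4  5  6  7  8  9 10 11 12 13 14 15 16 17 18
g(k):  0  1  0  1  2  0  1  0  1  2  0  1  0  1  2  0  1  0  1
So g(18) = 1.

1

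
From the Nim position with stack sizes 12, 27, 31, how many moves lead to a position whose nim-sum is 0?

3

Compute the nim-sum pairwise:
12 ^ 27 = 23
23 ^ 31 = 8
The overall nim-sum is X = 8. A stack of size p has a winning move iff p XOR X < p (reduce it to p XOR X).
  12: 12 XOR 8 = 4 < 12 — winning move (to 4).
  27: 27 XOR 8 = 19 < 27 — winning move (to 19).
  31: 31 XOR 8 = 23 < 31 — winning move (to 23).
That gives 3 winning moves.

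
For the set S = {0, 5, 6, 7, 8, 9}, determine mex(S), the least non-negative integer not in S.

1

0 is in the set but 1 is not, so the mex is 1.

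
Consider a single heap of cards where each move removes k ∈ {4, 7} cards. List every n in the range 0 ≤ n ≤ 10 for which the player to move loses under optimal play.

0, 1, 2, 3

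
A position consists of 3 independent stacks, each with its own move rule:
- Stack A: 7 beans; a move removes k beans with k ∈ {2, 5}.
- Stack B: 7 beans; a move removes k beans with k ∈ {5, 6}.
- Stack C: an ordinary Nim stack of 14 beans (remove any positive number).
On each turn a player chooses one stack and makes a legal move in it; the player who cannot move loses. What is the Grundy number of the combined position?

Build the Grundy sequence for stack A with g(k) = mex{g(k−s) : s ∈ {2, 5}, s ≤ k}:
g(0) = mex{} = 0
g(1) = mex{} = 0
g(2) = mex{0} = 1
g(3) = mex{0} = 1
g(4) = mex{1} = 0
g(5) = mex{0,1} = 2
g(6) = mex{0} = 1
g(7) = mex{1,2} = 0
So g(7) = 0.
Grundy values for stack B (subtraction set {5, 6}):
k:     0  1  2  3  4  5  6  7
g(k):  0  0  0  0  0  1  1  1
So g(7) = 1.
Stack C is a plain Nim stack of size 14, so its Grundy value is 14.
The value of a disjunctive sum is the nim-sum of the parts.
Combined value = 0 XOR 1 XOR 14 = 15.

15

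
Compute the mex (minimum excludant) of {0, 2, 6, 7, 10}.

1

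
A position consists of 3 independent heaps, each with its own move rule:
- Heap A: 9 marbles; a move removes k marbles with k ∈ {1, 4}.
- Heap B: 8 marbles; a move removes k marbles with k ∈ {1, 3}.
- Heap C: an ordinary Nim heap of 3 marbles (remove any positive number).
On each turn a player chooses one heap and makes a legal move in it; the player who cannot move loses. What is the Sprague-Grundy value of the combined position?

1

For heap A, compute g(0), g(1), … with moves {1, 4}:
g(0) = mex{} = 0
g(1) = mex{0} = 1
g(2) = mex{1} = 0
g(3) = mex{0} = 1
g(4) = mex{0,1} = 2
g(5) = mex{1,2} = 0
g(6) = mex{0} = 1
g(7) = mex{1} = 0
g(8) = mex{0,2} = 1
g(9) = mex{0,1} = 2
So g(9) = 2.
Grundy values for heap B (subtraction set {1, 3}):
k:     0  1  2  3  4  5  6  7  8
g(k):  0  1  0  1  0  1  0  1  0
So g(8) = 0.
Heap C is a plain Nim heap of size 3, so its Grundy value is 3.
By the Sprague-Grundy theorem, the Grundy value of a sum of independent games is the XOR of the component values.
Combined value = 2 ⊕ 0 ⊕ 3 = 1.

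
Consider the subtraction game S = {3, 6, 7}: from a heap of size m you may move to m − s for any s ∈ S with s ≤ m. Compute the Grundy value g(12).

Grundy values for subtraction set {3, 6, 7}:
g(0) = mex{} = 0
g(1) = mex{} = 0
g(2) = mex{} = 0
g(3) = mex{0} = 1
g(4) = mex{0} = 1
g(5) = mex{0} = 1
g(6) = mex{0,1} = 2
g(7) = mex{0,1} = 2
g(8) = mex{0,1} = 2
g(9) = mex{0,1,2} = 3
g(10) = mex{1,2} = 0
g(11) = mex{1,2} = 0
g(12) = mex{1,2,3} = 0
So g(12) = 0.

0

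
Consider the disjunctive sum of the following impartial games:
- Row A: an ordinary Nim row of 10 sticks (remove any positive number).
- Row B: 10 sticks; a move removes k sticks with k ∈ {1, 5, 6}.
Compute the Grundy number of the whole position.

8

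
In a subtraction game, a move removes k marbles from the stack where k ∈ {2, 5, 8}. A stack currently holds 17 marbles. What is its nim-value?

0

Build the Grundy sequence with g(k) = mex{g(k−s) : s ∈ {2, 5, 8}, s ≤ k}:
k:     0  1  2  3  4  5  6  7  8  9 10 11 12 13 14 15 16 17
g(k):  0  0  1  1  0  2  1  0  2  1  0  0  1  1  0  2  1  0
So g(17) = 0.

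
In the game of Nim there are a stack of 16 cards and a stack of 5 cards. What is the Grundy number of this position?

21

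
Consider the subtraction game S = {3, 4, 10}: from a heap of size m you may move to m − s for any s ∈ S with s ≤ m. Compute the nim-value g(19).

1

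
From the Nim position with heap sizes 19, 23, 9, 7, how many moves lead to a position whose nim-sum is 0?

1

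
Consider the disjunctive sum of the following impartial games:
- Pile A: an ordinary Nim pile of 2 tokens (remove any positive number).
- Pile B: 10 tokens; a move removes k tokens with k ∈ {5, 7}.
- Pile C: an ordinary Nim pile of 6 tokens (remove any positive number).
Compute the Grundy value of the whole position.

6

Pile A is a plain Nim pile of size 2, so its Grundy value is 2.
Build the Grundy sequence for pile B with g(k) = mex{g(k−s) : s ∈ {5, 7}, s ≤ k}:
g(0) = mex{} = 0
g(1) = mex{} = 0
g(2) = mex{} = 0
g(3) = mex{} = 0
g(4) = mex{} = 0
g(5) = mex{0} = 1
g(6) = mex{0} = 1
g(7) = mex{0} = 1
g(8) = mex{0} = 1
g(9) = mex{0} = 1
g(10) = mex{0,1} = 2
So g(10) = 2.
Pile C is a plain Nim pile of size 6, so its Grundy value is 6.
The value of a disjunctive sum is the nim-sum of the parts.
Combined value = 2 ⊕ 2 ⊕ 6 = 6.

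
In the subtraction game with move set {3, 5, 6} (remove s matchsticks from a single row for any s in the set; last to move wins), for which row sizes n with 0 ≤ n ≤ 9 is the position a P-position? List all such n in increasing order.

0, 1, 2, 9

Build the Grundy sequence with g(k) = mex{g(k−s) : s ∈ {3, 5, 6}, s ≤ k}:
g(0) = mex{} = 0
g(1) = mex{} = 0
g(2) = mex{} = 0
g(3) = mex{0} = 1
g(4) = mex{0} = 1
g(5) = mex{0} = 1
g(6) = mex{0,1} = 2
g(7) = mex{0,1} = 2
g(8) = mex{0,1} = 2
g(9) = mex{1,2} = 0
The P-positions (g = 0) in 0..9 are 0, 1, 2, 9.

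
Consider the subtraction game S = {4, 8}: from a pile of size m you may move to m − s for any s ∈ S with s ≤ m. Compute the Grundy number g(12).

Compute g(0), g(1), … for moves {4, 8}:
k:     0  1  2  3  4  5  6  7  8  9 10 11 12
g(k):  0  0  0  0  1  1  1  1  2  2  2  2  0
So g(12) = 0.

0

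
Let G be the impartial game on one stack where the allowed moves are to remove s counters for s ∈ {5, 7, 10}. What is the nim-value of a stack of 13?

2

Build the Grundy sequence with g(k) = mex{g(k−s) : s ∈ {5, 7, 10}, s ≤ k}:
k:     0  1  2  3  4  5  6  7  8  9 10 11 12 13
g(k):  0  0  0  0  0  1  1  1  1  1  2  2  2  2
So g(13) = 2.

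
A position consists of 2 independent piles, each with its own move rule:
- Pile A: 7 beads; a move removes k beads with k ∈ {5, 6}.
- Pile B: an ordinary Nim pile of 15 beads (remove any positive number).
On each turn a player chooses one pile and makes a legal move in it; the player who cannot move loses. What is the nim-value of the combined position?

Build the Grundy sequence for pile A with g(k) = mex{g(k−s) : s ∈ {5, 6}, s ≤ k}:
g(0) = mex{} = 0
g(1) = mex{} = 0
g(2) = mex{} = 0
g(3) = mex{} = 0
g(4) = mex{} = 0
g(5) = mex{0} = 1
g(6) = mex{0} = 1
g(7) = mex{0} = 1
So g(7) = 1.
Pile B is a plain Nim pile of size 15, so its Grundy value is 15.
The value of a disjunctive sum is the nim-sum of the parts.
Combined value = 1 XOR 15 = 14.

14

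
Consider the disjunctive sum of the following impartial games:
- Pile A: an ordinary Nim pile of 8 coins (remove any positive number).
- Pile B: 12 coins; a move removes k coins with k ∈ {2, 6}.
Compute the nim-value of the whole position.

Pile A is a plain Nim pile of size 8, so its Grundy value is 8.
Grundy values for pile B (subtraction set {2, 6}):
g(0) = mex{} = 0
g(1) = mex{} = 0
g(2) = mex{0} = 1
g(3) = mex{0} = 1
g(4) = mex{1} = 0
g(5) = mex{1} = 0
g(6) = mex{0} = 1
g(7) = mex{0} = 1
g(8) = mex{1} = 0
g(9) = mex{1} = 0
g(10) = mex{0} = 1
g(11) = mex{0} = 1
g(12) = mex{1} = 0
So g(12) = 0.
The value of a disjunctive sum is the nim-sum of the parts.
Combined value = 8 ⊕ 0 = 8.

8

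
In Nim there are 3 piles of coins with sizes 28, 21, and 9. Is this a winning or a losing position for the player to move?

Losing position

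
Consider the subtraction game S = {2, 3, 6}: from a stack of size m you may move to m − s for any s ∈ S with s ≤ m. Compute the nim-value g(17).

2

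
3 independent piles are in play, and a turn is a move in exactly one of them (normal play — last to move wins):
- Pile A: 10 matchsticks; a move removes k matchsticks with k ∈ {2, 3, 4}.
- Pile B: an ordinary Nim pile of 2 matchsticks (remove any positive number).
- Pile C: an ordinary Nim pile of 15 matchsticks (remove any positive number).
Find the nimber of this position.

15

Grundy values for pile A (subtraction set {2, 3, 4}):
k:     0  1  2  3  4  5  6  7  8  9 10
g(k):  0  0  1  1  2  2  0  0  1  1  2
So g(10) = 2.
Pile B is a plain Nim pile of size 2, so its Grundy value is 2.
Pile C is a plain Nim pile of size 15, so its Grundy value is 15.
By the Sprague-Grundy theorem, the Grundy value of a sum of independent games is the XOR of the component values.
Combined value = 2 ⊕ 2 ⊕ 15 = 15.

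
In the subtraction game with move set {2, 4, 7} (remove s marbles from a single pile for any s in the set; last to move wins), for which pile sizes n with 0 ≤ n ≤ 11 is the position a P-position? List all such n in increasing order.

Build the Grundy sequence with g(k) = mex{g(k−s) : s ∈ {2, 4, 7}, s ≤ k}:
k:     0  1  2  3  4  5  6  7  8  9 10 11
g(k):  0  0  1  1  2  2  0  3  1  0  2  1
The P-positions (g = 0) in 0..11 are 0, 1, 6, 9.

0, 1, 6, 9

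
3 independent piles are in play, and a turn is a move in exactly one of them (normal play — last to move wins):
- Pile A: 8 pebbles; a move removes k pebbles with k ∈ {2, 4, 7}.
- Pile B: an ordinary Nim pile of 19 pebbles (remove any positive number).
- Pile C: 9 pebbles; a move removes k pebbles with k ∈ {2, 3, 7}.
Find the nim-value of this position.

16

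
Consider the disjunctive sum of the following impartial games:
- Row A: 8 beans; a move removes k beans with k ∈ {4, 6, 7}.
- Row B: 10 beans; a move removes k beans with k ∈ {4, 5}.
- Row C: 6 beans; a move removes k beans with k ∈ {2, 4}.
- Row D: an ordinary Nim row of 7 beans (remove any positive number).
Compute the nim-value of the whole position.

5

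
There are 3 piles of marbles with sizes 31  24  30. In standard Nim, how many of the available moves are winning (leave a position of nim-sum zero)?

3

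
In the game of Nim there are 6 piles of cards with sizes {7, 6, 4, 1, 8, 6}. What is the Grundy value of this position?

Nim-sum: 7 ^ 6 ^ 4 ^ 1 ^ 8 ^ 6 = 10.

10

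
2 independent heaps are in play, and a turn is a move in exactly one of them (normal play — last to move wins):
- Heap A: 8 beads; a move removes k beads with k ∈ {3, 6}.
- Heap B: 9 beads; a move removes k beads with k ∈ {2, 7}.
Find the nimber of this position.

For heap A, compute g(0), g(1), … with moves {3, 6}:
g(0) = mex{} = 0
g(1) = mex{} = 0
g(2) = mex{} = 0
g(3) = mex{0} = 1
g(4) = mex{0} = 1
g(5) = mex{0} = 1
g(6) = mex{0,1} = 2
g(7) = mex{0,1} = 2
g(8) = mex{0,1} = 2
So g(8) = 2.
For heap B, compute g(0), g(1), … with moves {2, 7}:
k:     0  1  2  3  4  5  6  7  8  9
g(k):  0  0  1  1  0  0  1  1  2  0
So g(9) = 0.
By the Sprague-Grundy theorem, the Grundy value of a sum of independent games is the XOR of the component values.
Combined value = 2 XOR 0 = 2.

2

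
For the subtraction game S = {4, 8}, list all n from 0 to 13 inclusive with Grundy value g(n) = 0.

0, 1, 2, 3, 12, 13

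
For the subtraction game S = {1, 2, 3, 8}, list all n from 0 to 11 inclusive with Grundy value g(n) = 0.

0, 4, 9

Grundy values for subtraction set {1, 2, 3, 8}:
g(0) = mex{} = 0
g(1) = mex{0} = 1
g(2) = mex{0,1} = 2
g(3) = mex{0,1,2} = 3
g(4) = mex{1,2,3} = 0
g(5) = mex{0,2,3} = 1
g(6) = mex{0,1,3} = 2
g(7) = mex{0,1,2} = 3
g(8) = mex{0,1,2,3} = 4
g(9) = mex{1,2,3,4} = 0
g(10) = mex{0,2,3,4} = 1
g(11) = mex{0,1,3,4} = 2
The P-positions (g = 0) in 0..11 are 0, 4, 9.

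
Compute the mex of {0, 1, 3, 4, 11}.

The values 0, 1 are all present; 2 is the first non-negative integer missing from the set.

2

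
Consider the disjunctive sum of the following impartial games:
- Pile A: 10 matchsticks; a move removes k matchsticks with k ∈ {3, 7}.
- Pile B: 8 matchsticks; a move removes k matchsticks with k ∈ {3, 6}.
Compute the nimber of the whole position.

Grundy values for pile A (subtraction set {3, 7}):
g(0) = mex{} = 0
g(1) = mex{} = 0
g(2) = mex{} = 0
g(3) = mex{0} = 1
g(4) = mex{0} = 1
g(5) = mex{0} = 1
g(6) = mex{1} = 0
g(7) = mex{0,1} = 2
g(8) = mex{0,1} = 2
g(9) = mex{0} = 1
g(10) = mex{1,2} = 0
So g(10) = 0.
Grundy values for pile B (subtraction set {3, 6}):
k:     0  1  2  3  4  5  6  7  8
g(k):  0  0  0  1  1  1  2  2  2
So g(8) = 2.
By the Sprague-Grundy theorem, the Grundy value of a sum of independent games is the XOR of the component values.
Combined value = 0 ⊕ 2 = 2.

2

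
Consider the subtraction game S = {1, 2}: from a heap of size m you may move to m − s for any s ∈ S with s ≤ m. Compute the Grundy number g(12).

0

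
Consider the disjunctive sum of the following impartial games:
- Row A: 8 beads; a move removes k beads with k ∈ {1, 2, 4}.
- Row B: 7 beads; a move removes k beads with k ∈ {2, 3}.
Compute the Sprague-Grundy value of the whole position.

3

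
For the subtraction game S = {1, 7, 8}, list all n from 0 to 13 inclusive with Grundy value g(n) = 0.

0, 2, 4, 6

Build the Grundy sequence with g(k) = mex{g(k−s) : s ∈ {1, 7, 8}, s ≤ k}:
g(0) = mex{} = 0
g(1) = mex{0} = 1
g(2) = mex{1} = 0
g(3) = mex{0} = 1
g(4) = mex{1} = 0
g(5) = mex{0} = 1
g(6) = mex{1} = 0
g(7) = mex{0} = 1
g(8) = mex{0,1} = 2
g(9) = mex{0,1,2} = 3
g(10) = mex{0,1,3} = 2
g(11) = mex{0,1,2} = 3
g(12) = mex{0,1,3} = 2
g(13) = mex{0,1,2} = 3
The P-positions (g = 0) in 0..13 are 0, 2, 4, 6.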